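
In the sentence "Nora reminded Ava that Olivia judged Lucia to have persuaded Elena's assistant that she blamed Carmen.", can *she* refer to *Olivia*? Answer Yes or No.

*she* is a pronoun; Principle B requires it to be free in its binding domain — the clause headed by 'blamed'.
— Olivia: subject of the clause headed by 'judged'; c-commands the pronoun but lies outside its binding domain — allowed.

Yes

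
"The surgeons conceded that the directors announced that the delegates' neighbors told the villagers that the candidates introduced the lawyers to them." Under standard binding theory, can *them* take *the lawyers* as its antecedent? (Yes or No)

*them* is a pronoun; Principle B requires it to be free in its binding domain — the clause headed by 'introduced'.
— the lawyers: object of the clause headed by 'introduced'; c-commands the pronoun within its binding domain — blocked (Principle B).

No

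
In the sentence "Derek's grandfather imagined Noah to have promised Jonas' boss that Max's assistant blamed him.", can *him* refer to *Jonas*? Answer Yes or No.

Yes

*him* is a pronoun; Principle B requires it to be free in its binding domain — the clause headed by 'blamed'.
— Jonas: possessor inside the object DP of the clause headed by 'promised'; does not c-command the pronoun — Principle B does not apply; allowed.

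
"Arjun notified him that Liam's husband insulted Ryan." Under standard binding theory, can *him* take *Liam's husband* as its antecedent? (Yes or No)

*him* is a pronoun; Principle B requires it to be free in its binding domain — the matrix clause.
— Liam's husband: subject of the clause headed by 'insulted'; is c-commanded by the pronoun; coreference would bind this R-expression — blocked (Principle C).

No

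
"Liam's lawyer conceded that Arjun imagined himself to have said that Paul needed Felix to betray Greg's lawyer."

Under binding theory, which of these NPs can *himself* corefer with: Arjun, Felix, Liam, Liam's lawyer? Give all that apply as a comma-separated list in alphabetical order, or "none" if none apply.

Arjun

*himself* is a reflexive; Principle A requires it to be bound within its binding domain — the clause headed by 'imagined'.
— Arjun: subject of the clause headed by 'imagined'; c-commands the reflexive within its binding domain — allowed (Principle A).
— Felix: subject of the clause headed by 'betray'; does not c-command the reflexive — cannot bind it (Principle A).
— Liam: possessor inside the subject DP of the matrix clause; does not c-command the reflexive — cannot bind it (Principle A).
— Liam's lawyer: subject of the matrix clause; c-commands the reflexive but lies outside its binding domain — cannot bind it (Principle A).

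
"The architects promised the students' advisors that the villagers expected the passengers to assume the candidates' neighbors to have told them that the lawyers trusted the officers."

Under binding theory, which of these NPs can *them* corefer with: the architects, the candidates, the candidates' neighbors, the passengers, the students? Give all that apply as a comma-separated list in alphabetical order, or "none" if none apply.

the architects, the candidates, the passengers, the students

*them* is a pronoun; Principle B requires it to be free in its binding domain — the clause headed by 'told'.
— the architects: subject of the matrix clause; c-commands the pronoun but lies outside its binding domain — allowed.
— the candidates: possessor inside the subject DP of the clause headed by 'told'; does not c-command the pronoun — Principle B does not apply; allowed.
— the candidates' neighbors: subject of the clause headed by 'told'; c-commands the pronoun within its binding domain — blocked (Principle B).
— the passengers: subject of the clause headed by 'assume'; c-commands the pronoun but lies outside its binding domain — allowed.
— the students: possessor inside the object DP of the matrix clause; does not c-command the pronoun — Principle B does not apply; allowed.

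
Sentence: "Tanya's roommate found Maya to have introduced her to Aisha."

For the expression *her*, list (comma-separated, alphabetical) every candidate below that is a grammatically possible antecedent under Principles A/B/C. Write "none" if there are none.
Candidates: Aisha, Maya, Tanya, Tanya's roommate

*her* is a pronoun; Principle B requires it to be free in its binding domain — the clause headed by 'introduced'.
— Aisha: second object of the clause headed by 'introduced'; is c-commanded by the pronoun; coreference would bind this R-expression — blocked (Principle C).
— Maya: subject of the clause headed by 'introduced'; c-commands the pronoun within its binding domain — blocked (Principle B).
— Tanya: possessor inside the subject DP of the matrix clause; does not c-command the pronoun — Principle B does not apply; allowed.
— Tanya's roommate: subject of the matrix clause; c-commands the pronoun but lies outside its binding domain — allowed.

Tanya, Tanya's roommate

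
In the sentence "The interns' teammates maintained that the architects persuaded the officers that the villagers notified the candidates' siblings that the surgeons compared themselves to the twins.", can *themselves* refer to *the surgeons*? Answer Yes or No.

*themselves* is a reflexive; Principle A requires it to be bound within its binding domain — the clause headed by 'compared'.
— the surgeons: subject of the clause headed by 'compared'; c-commands the reflexive within its binding domain — allowed (Principle A).

Yes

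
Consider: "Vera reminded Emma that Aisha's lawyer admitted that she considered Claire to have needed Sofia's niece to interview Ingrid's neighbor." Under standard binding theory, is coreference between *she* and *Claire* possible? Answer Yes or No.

No

*Claire* is an R-expression; Principle C requires it to be free (not bound by any c-commanding expression).
— she: subject of the clause headed by 'considered'; the pronoun c-commands the R-expression — coreference blocked (Principle C).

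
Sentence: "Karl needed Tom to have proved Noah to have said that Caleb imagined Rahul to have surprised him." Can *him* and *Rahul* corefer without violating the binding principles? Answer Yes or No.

No

*Rahul* is an R-expression; Principle C requires it to be free (not bound by any c-commanding expression).
— him: object of the clause headed by 'surprised'; the R-expression locally c-commands the pronoun — coreference blocked (Principle B on the pronoun).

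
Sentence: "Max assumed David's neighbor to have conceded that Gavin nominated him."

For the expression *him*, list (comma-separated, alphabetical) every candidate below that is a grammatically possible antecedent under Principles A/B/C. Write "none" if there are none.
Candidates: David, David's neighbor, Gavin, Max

David, David's neighbor, Max

*him* is a pronoun; Principle B requires it to be free in its binding domain — the clause headed by 'nominated'.
— David: possessor inside the subject DP of the clause headed by 'conceded'; does not c-command the pronoun — Principle B does not apply; allowed.
— David's neighbor: subject of the clause headed by 'conceded'; c-commands the pronoun but lies outside its binding domain — allowed.
— Gavin: subject of the clause headed by 'nominated'; c-commands the pronoun within its binding domain — blocked (Principle B).
— Max: subject of the matrix clause; c-commands the pronoun but lies outside its binding domain — allowed.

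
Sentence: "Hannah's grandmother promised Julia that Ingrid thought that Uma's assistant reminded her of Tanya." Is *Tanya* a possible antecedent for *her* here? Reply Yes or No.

No

*her* is a pronoun; Principle B requires it to be free in its binding domain — the clause headed by 'reminded'.
— Tanya: second object of the clause headed by 'reminded'; is c-commanded by the pronoun; coreference would bind this R-expression — blocked (Principle C).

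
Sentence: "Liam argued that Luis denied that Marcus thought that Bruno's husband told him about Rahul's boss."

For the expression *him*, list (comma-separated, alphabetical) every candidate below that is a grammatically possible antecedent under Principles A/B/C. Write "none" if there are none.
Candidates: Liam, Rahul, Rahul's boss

*him* is a pronoun; Principle B requires it to be free in its binding domain — the clause headed by 'told'.
— Liam: subject of the matrix clause; c-commands the pronoun but lies outside its binding domain — allowed.
— Rahul: possessor inside the second object DP of the clause headed by 'told'; is c-commanded by the pronoun; coreference would bind this R-expression — blocked (Principle C).
— Rahul's boss: second object of the clause headed by 'told'; is c-commanded by the pronoun; coreference would bind this R-expression — blocked (Principle C).

Liam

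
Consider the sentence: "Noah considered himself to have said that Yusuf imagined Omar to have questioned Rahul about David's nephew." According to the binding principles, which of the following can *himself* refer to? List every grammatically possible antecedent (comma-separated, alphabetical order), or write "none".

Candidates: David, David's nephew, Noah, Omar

*himself* is a reflexive; Principle A requires it to be bound within its binding domain — the matrix clause.
— David: possessor inside the second object DP of the clause headed by 'questioned'; does not c-command the reflexive — cannot bind it (Principle A).
— David's nephew: second object of the clause headed by 'questioned'; does not c-command the reflexive — cannot bind it (Principle A).
— Noah: subject of the matrix clause; c-commands the reflexive within its binding domain — allowed (Principle A).
— Omar: subject of the clause headed by 'questioned'; does not c-command the reflexive — cannot bind it (Principle A).

Noah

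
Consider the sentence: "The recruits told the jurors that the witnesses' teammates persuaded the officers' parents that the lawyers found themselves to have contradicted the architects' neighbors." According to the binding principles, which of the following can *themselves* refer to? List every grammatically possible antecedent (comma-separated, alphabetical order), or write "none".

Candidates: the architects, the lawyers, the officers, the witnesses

the lawyers

*themselves* is a reflexive; Principle A requires it to be bound within its binding domain — the clause headed by 'found'.
— the architects: possessor inside the object DP of the clause headed by 'contradicted'; does not c-command the reflexive — cannot bind it (Principle A).
— the lawyers: subject of the clause headed by 'found'; c-commands the reflexive within its binding domain — allowed (Principle A).
— the officers: possessor inside the object DP of the clause headed by 'persuaded'; does not c-command the reflexive — cannot bind it (Principle A).
— the witnesses: possessor inside the subject DP of the clause headed by 'persuaded'; does not c-command the reflexive — cannot bind it (Principle A).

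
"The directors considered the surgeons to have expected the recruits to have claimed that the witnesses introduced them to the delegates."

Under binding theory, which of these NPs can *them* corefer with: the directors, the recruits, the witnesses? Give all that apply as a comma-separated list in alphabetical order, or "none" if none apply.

*them* is a pronoun; Principle B requires it to be free in its binding domain — the clause headed by 'introduced'.
— the directors: subject of the matrix clause; c-commands the pronoun but lies outside its binding domain — allowed.
— the recruits: subject of the clause headed by 'claimed'; c-commands the pronoun but lies outside its binding domain — allowed.
— the witnesses: subject of the clause headed by 'introduced'; c-commands the pronoun within its binding domain — blocked (Principle B).

the directors, the recruits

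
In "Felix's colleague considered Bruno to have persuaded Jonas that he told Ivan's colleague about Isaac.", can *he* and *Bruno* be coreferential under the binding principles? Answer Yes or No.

Yes

*Bruno* is an R-expression; Principle C requires it to be free (not bound by any c-commanding expression).
— he: subject of the clause headed by 'told'; the pronoun does not c-command the R-expression — coreference allowed.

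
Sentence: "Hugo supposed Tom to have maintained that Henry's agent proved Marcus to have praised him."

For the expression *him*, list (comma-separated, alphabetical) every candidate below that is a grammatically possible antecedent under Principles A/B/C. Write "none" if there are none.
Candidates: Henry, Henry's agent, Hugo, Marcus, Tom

Henry, Henry's agent, Hugo, Tom

*him* is a pronoun; Principle B requires it to be free in its binding domain — the clause headed by 'praised'.
— Henry: possessor inside the subject DP of the clause headed by 'proved'; does not c-command the pronoun — Principle B does not apply; allowed.
— Henry's agent: subject of the clause headed by 'proved'; c-commands the pronoun but lies outside its binding domain — allowed.
— Hugo: subject of the matrix clause; c-commands the pronoun but lies outside its binding domain — allowed.
— Marcus: subject of the clause headed by 'praised'; c-commands the pronoun within its binding domain — blocked (Principle B).
— Tom: subject of the clause headed by 'maintained'; c-commands the pronoun but lies outside its binding domain — allowed.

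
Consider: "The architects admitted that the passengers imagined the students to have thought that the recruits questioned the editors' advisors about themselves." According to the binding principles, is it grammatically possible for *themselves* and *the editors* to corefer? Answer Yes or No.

No

*themselves* is a reflexive; Principle A requires it to be bound within its binding domain — the clause headed by 'questioned'.
— the editors: possessor inside the object DP of the clause headed by 'questioned'; does not c-command the reflexive — cannot bind it (Principle A).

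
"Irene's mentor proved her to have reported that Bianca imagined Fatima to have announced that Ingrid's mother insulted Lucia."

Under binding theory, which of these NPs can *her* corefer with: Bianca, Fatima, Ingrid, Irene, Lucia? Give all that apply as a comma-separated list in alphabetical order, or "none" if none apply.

Irene

*her* is a pronoun; Principle B requires it to be free in its binding domain — the matrix clause.
— Bianca: subject of the clause headed by 'imagined'; is c-commanded by the pronoun; coreference would bind this R-expression — blocked (Principle C).
— Fatima: subject of the clause headed by 'announced'; is c-commanded by the pronoun; coreference would bind this R-expression — blocked (Principle C).
— Ingrid: possessor inside the subject DP of the clause headed by 'insulted'; is c-commanded by the pronoun; coreference would bind this R-expression — blocked (Principle C).
— Irene: possessor inside the subject DP of the matrix clause; does not c-command the pronoun — Principle B does not apply; allowed.
— Lucia: object of the clause headed by 'insulted'; is c-commanded by the pronoun; coreference would bind this R-expression — blocked (Principle C).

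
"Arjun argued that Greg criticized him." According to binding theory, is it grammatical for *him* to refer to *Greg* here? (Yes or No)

*Greg* is an R-expression; Principle C requires it to be free (not bound by any c-commanding expression).
— him: object of the clause headed by 'criticized'; the R-expression locally c-commands the pronoun — coreference blocked (Principle B on the pronoun).

No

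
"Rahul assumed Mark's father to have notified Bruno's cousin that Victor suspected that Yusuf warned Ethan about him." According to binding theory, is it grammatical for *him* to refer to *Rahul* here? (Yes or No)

Yes

*Rahul* is an R-expression; Principle C requires it to be free (not bound by any c-commanding expression).
— him: second object of the clause headed by 'warned'; the pronoun does not c-command the R-expression — coreference allowed.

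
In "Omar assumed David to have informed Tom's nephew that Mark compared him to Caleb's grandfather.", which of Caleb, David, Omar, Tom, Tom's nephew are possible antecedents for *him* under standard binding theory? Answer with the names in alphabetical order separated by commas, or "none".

*him* is a pronoun; Principle B requires it to be free in its binding domain — the clause headed by 'compared'.
— Caleb: possessor inside the second object DP of the clause headed by 'compared'; is c-commanded by the pronoun; coreference would bind this R-expression — blocked (Principle C).
— David: subject of the clause headed by 'informed'; c-commands the pronoun but lies outside its binding domain — allowed.
— Omar: subject of the matrix clause; c-commands the pronoun but lies outside its binding domain — allowed.
— Tom: possessor inside the object DP of the clause headed by 'informed'; does not c-command the pronoun — Principle B does not apply; allowed.
— Tom's nephew: object of the clause headed by 'informed'; c-commands the pronoun but lies outside its binding domain — allowed.

David, Omar, Tom, Tom's nephew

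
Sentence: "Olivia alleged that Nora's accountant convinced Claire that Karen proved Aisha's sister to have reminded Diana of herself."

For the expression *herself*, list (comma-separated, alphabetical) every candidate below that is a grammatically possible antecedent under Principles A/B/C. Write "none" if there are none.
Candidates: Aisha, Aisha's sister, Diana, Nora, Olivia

Aisha's sister, Diana

*herself* is a reflexive; Principle A requires it to be bound within its binding domain — the clause headed by 'reminded'.
— Aisha: possessor inside the subject DP of the clause headed by 'reminded'; does not c-command the reflexive — cannot bind it (Principle A).
— Aisha's sister: subject of the clause headed by 'reminded'; c-commands the reflexive within its binding domain — allowed (Principle A).
— Diana: object of the clause headed by 'reminded'; c-commands the reflexive within its binding domain — allowed (Principle A).
— Nora: possessor inside the subject DP of the clause headed by 'convinced'; does not c-command the reflexive — cannot bind it (Principle A).
— Olivia: subject of the matrix clause; c-commands the reflexive but lies outside its binding domain — cannot bind it (Principle A).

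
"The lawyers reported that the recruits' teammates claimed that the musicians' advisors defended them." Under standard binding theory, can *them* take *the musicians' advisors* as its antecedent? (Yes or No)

No

*them* is a pronoun; Principle B requires it to be free in its binding domain — the clause headed by 'defended'.
— the musicians' advisors: subject of the clause headed by 'defended'; c-commands the pronoun within its binding domain — blocked (Principle B).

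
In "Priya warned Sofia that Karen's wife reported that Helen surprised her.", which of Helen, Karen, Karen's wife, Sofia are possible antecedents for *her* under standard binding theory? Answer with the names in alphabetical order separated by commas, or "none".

*her* is a pronoun; Principle B requires it to be free in its binding domain — the clause headed by 'surprised'.
— Helen: subject of the clause headed by 'surprised'; c-commands the pronoun within its binding domain — blocked (Principle B).
— Karen: possessor inside the subject DP of the clause headed by 'reported'; does not c-command the pronoun — Principle B does not apply; allowed.
— Karen's wife: subject of the clause headed by 'reported'; c-commands the pronoun but lies outside its binding domain — allowed.
— Sofia: object of the matrix clause; c-commands the pronoun but lies outside its binding domain — allowed.

Karen, Karen's wife, Sofia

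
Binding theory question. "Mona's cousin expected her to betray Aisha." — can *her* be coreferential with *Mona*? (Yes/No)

*her* is a pronoun; Principle B requires it to be free in its binding domain — the matrix clause.
— Mona: possessor inside the subject DP of the matrix clause; does not c-command the pronoun — Principle B does not apply; allowed.

Yes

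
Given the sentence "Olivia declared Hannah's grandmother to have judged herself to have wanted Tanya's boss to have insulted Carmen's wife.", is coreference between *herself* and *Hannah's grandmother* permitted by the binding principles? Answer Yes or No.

*herself* is a reflexive; Principle A requires it to be bound within its binding domain — the clause headed by 'judged'.
— Hannah's grandmother: subject of the clause headed by 'judged'; c-commands the reflexive within its binding domain — allowed (Principle A).

Yes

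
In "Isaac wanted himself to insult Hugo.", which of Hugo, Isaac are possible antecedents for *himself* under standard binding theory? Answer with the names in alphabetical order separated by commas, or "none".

Isaac

*himself* is a reflexive; Principle A requires it to be bound within its binding domain — the matrix clause.
— Hugo: object of the clause headed by 'insult'; does not c-command the reflexive — cannot bind it (Principle A).
— Isaac: subject of the matrix clause; c-commands the reflexive within its binding domain — allowed (Principle A).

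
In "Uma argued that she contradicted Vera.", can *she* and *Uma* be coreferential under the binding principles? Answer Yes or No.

Yes

*Uma* is an R-expression; Principle C requires it to be free (not bound by any c-commanding expression).
— she: subject of the clause headed by 'contradicted'; the pronoun does not c-command the R-expression — coreference allowed.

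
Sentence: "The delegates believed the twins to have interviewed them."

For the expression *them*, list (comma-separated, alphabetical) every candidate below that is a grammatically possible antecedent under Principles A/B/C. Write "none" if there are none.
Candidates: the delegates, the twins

the delegates

*them* is a pronoun; Principle B requires it to be free in its binding domain — the clause headed by 'interviewed'.
— the delegates: subject of the matrix clause; c-commands the pronoun but lies outside its binding domain — allowed.
— the twins: subject of the clause headed by 'interviewed'; c-commands the pronoun within its binding domain — blocked (Principle B).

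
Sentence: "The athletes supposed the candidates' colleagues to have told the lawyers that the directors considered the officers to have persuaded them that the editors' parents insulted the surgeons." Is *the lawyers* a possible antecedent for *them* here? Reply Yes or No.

Yes

*them* is a pronoun; Principle B requires it to be free in its binding domain — the clause headed by 'persuaded'.
— the lawyers: object of the clause headed by 'told'; c-commands the pronoun but lies outside its binding domain — allowed.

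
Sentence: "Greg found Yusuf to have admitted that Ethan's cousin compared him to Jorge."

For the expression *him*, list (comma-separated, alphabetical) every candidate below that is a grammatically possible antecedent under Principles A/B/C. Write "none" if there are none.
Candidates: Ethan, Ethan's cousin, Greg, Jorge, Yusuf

*him* is a pronoun; Principle B requires it to be free in its binding domain — the clause headed by 'compared'.
— Ethan: possessor inside the subject DP of the clause headed by 'compared'; does not c-command the pronoun — Principle B does not apply; allowed.
— Ethan's cousin: subject of the clause headed by 'compared'; c-commands the pronoun within its binding domain — blocked (Principle B).
— Greg: subject of the matrix clause; c-commands the pronoun but lies outside its binding domain — allowed.
— Jorge: second object of the clause headed by 'compared'; is c-commanded by the pronoun; coreference would bind this R-expression — blocked (Principle C).
— Yusuf: subject of the clause headed by 'admitted'; c-commands the pronoun but lies outside its binding domain — allowed.

Ethan, Greg, Yusuf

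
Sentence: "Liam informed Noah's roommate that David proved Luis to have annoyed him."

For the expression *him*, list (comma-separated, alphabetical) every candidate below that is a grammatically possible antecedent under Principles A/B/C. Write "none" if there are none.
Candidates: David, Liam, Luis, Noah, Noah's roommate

David, Liam, Noah, Noah's roommate

*him* is a pronoun; Principle B requires it to be free in its binding domain — the clause headed by 'annoyed'.
— David: subject of the clause headed by 'proved'; c-commands the pronoun but lies outside its binding domain — allowed.
— Liam: subject of the matrix clause; c-commands the pronoun but lies outside its binding domain — allowed.
— Luis: subject of the clause headed by 'annoyed'; c-commands the pronoun within its binding domain — blocked (Principle B).
— Noah: possessor inside the object DP of the matrix clause; does not c-command the pronoun — Principle B does not apply; allowed.
— Noah's roommate: object of the matrix clause; c-commands the pronoun but lies outside its binding domain — allowed.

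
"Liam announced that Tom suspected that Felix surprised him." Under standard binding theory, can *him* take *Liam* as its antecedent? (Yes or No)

*him* is a pronoun; Principle B requires it to be free in its binding domain — the clause headed by 'surprised'.
— Liam: subject of the matrix clause; c-commands the pronoun but lies outside its binding domain — allowed.

Yes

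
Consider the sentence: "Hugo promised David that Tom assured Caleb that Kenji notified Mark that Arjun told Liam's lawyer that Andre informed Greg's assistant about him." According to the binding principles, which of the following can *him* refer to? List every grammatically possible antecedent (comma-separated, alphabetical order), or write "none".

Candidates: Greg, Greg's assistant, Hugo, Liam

Greg, Hugo, Liam

*him* is a pronoun; Principle B requires it to be free in its binding domain — the clause headed by 'informed'.
— Greg: possessor inside the object DP of the clause headed by 'informed'; does not c-command the pronoun — Principle B does not apply; allowed.
— Greg's assistant: object of the clause headed by 'informed'; c-commands the pronoun within its binding domain — blocked (Principle B).
— Hugo: subject of the matrix clause; c-commands the pronoun but lies outside its binding domain — allowed.
— Liam: possessor inside the object DP of the clause headed by 'told'; does not c-command the pronoun — Principle B does not apply; allowed.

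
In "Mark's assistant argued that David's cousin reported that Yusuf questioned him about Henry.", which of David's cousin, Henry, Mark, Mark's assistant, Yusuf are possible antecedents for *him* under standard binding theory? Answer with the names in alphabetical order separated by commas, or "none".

David's cousin, Mark, Mark's assistant

*him* is a pronoun; Principle B requires it to be free in its binding domain — the clause headed by 'questioned'.
— David's cousin: subject of the clause headed by 'reported'; c-commands the pronoun but lies outside its binding domain — allowed.
— Henry: second object of the clause headed by 'questioned'; is c-commanded by the pronoun; coreference would bind this R-expression — blocked (Principle C).
— Mark: possessor inside the subject DP of the matrix clause; does not c-command the pronoun — Principle B does not apply; allowed.
— Mark's assistant: subject of the matrix clause; c-commands the pronoun but lies outside its binding domain — allowed.
— Yusuf: subject of the clause headed by 'questioned'; c-commands the pronoun within its binding domain — blocked (Principle B).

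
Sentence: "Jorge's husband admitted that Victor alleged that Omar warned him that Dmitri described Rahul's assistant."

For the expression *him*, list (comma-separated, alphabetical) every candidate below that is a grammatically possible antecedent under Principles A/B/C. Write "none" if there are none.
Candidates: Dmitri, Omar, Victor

Victor

*him* is a pronoun; Principle B requires it to be free in its binding domain — the clause headed by 'warned'.
— Dmitri: subject of the clause headed by 'described'; is c-commanded by the pronoun; coreference would bind this R-expression — blocked (Principle C).
— Omar: subject of the clause headed by 'warned'; c-commands the pronoun within its binding domain — blocked (Principle B).
— Victor: subject of the clause headed by 'alleged'; c-commands the pronoun but lies outside its binding domain — allowed.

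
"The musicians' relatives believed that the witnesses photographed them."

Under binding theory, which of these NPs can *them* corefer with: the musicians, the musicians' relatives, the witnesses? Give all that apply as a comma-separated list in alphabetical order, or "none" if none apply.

the musicians, the musicians' relatives

*them* is a pronoun; Principle B requires it to be free in its binding domain — the clause headed by 'photographed'.
— the musicians: possessor inside the subject DP of the matrix clause; does not c-command the pronoun — Principle B does not apply; allowed.
— the musicians' relatives: subject of the matrix clause; c-commands the pronoun but lies outside its binding domain — allowed.
— the witnesses: subject of the clause headed by 'photographed'; c-commands the pronoun within its binding domain — blocked (Principle B).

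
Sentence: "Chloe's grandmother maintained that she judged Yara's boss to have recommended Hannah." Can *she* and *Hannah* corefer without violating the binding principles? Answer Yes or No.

*Hannah* is an R-expression; Principle C requires it to be free (not bound by any c-commanding expression).
— she: subject of the clause headed by 'judged'; the pronoun c-commands the R-expression — coreference blocked (Principle C).

No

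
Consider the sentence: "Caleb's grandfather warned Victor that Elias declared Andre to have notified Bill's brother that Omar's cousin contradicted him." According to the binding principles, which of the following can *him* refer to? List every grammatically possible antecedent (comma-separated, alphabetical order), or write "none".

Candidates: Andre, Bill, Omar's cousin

Andre, Bill

*him* is a pronoun; Principle B requires it to be free in its binding domain — the clause headed by 'contradicted'.
— Andre: subject of the clause headed by 'notified'; c-commands the pronoun but lies outside its binding domain — allowed.
— Bill: possessor inside the object DP of the clause headed by 'notified'; does not c-command the pronoun — Principle B does not apply; allowed.
— Omar's cousin: subject of the clause headed by 'contradicted'; c-commands the pronoun within its binding domain — blocked (Principle B).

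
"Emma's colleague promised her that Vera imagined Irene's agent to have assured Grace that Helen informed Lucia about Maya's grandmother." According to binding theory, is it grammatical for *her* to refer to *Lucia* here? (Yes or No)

*Lucia* is an R-expression; Principle C requires it to be free (not bound by any c-commanding expression).
— her: object of the matrix clause; the pronoun c-commands the R-expression — coreference blocked (Principle C).

No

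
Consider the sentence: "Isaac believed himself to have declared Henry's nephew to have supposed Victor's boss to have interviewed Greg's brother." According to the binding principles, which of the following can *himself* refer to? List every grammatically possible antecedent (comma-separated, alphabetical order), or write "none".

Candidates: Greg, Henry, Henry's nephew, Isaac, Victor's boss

Isaac

*himself* is a reflexive; Principle A requires it to be bound within its binding domain — the matrix clause.
— Greg: possessor inside the object DP of the clause headed by 'interviewed'; does not c-command the reflexive — cannot bind it (Principle A).
— Henry: possessor inside the subject DP of the clause headed by 'supposed'; does not c-command the reflexive — cannot bind it (Principle A).
— Henry's nephew: subject of the clause headed by 'supposed'; does not c-command the reflexive — cannot bind it (Principle A).
— Isaac: subject of the matrix clause; c-commands the reflexive within its binding domain — allowed (Principle A).
— Victor's boss: subject of the clause headed by 'interviewed'; does not c-command the reflexive — cannot bind it (Principle A).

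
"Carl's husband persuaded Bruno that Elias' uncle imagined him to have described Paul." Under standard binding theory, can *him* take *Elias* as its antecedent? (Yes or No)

*him* is a pronoun; Principle B requires it to be free in its binding domain — the clause headed by 'imagined'.
— Elias: possessor inside the subject DP of the clause headed by 'imagined'; does not c-command the pronoun — Principle B does not apply; allowed.

Yes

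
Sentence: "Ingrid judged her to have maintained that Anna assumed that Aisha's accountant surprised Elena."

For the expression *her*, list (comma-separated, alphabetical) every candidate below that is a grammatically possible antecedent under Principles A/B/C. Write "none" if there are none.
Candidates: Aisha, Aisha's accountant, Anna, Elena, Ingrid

none

*her* is a pronoun; Principle B requires it to be free in its binding domain — the matrix clause.
— Aisha: possessor inside the subject DP of the clause headed by 'surprised'; is c-commanded by the pronoun; coreference would bind this R-expression — blocked (Principle C).
— Aisha's accountant: subject of the clause headed by 'surprised'; is c-commanded by the pronoun; coreference would bind this R-expression — blocked (Principle C).
— Anna: subject of the clause headed by 'assumed'; is c-commanded by the pronoun; coreference would bind this R-expression — blocked (Principle C).
— Elena: object of the clause headed by 'surprised'; is c-commanded by the pronoun; coreference would bind this R-expression — blocked (Principle C).
— Ingrid: subject of the matrix clause; c-commands the pronoun within its binding domain — blocked (Principle B).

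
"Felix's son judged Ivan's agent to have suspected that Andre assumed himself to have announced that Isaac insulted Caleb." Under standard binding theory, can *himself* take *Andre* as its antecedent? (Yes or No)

Yes

*himself* is a reflexive; Principle A requires it to be bound within its binding domain — the clause headed by 'assumed'.
— Andre: subject of the clause headed by 'assumed'; c-commands the reflexive within its binding domain — allowed (Principle A).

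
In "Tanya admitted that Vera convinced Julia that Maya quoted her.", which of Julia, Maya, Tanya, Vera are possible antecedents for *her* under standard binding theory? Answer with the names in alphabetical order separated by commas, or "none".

*her* is a pronoun; Principle B requires it to be free in its binding domain — the clause headed by 'quoted'.
— Julia: object of the clause headed by 'convinced'; c-commands the pronoun but lies outside its binding domain — allowed.
— Maya: subject of the clause headed by 'quoted'; c-commands the pronoun within its binding domain — blocked (Principle B).
— Tanya: subject of the matrix clause; c-commands the pronoun but lies outside its binding domain — allowed.
— Vera: subject of the clause headed by 'convinced'; c-commands the pronoun but lies outside its binding domain — allowed.

Julia, Tanya, Vera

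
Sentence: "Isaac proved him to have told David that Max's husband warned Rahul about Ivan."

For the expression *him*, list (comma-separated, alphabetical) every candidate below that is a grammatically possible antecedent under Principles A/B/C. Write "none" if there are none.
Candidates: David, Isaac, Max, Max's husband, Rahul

none

*him* is a pronoun; Principle B requires it to be free in its binding domain — the matrix clause.
— David: object of the clause headed by 'told'; is c-commanded by the pronoun; coreference would bind this R-expression — blocked (Principle C).
— Isaac: subject of the matrix clause; c-commands the pronoun within its binding domain — blocked (Principle B).
— Max: possessor inside the subject DP of the clause headed by 'warned'; is c-commanded by the pronoun; coreference would bind this R-expression — blocked (Principle C).
— Max's husband: subject of the clause headed by 'warned'; is c-commanded by the pronoun; coreference would bind this R-expression — blocked (Principle C).
— Rahul: object of the clause headed by 'warned'; is c-commanded by the pronoun; coreference would bind this R-expression — blocked (Principle C).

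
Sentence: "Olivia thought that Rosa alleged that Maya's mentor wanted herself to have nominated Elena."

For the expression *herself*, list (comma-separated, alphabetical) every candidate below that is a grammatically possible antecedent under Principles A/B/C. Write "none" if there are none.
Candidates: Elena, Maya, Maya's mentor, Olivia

*herself* is a reflexive; Principle A requires it to be bound within its binding domain — the clause headed by 'wanted'.
— Elena: object of the clause headed by 'nominated'; does not c-command the reflexive — cannot bind it (Principle A).
— Maya: possessor inside the subject DP of the clause headed by 'wanted'; does not c-command the reflexive — cannot bind it (Principle A).
— Maya's mentor: subject of the clause headed by 'wanted'; c-commands the reflexive within its binding domain — allowed (Principle A).
— Olivia: subject of the matrix clause; c-commands the reflexive but lies outside its binding domain — cannot bind it (Principle A).

Maya's mentor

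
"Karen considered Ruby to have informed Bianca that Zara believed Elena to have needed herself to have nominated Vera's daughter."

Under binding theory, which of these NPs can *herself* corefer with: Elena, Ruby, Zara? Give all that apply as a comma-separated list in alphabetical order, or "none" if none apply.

Elena

*herself* is a reflexive; Principle A requires it to be bound within its binding domain — the clause headed by 'needed'.
— Elena: subject of the clause headed by 'needed'; c-commands the reflexive within its binding domain — allowed (Principle A).
— Ruby: subject of the clause headed by 'informed'; c-commands the reflexive but lies outside its binding domain — cannot bind it (Principle A).
— Zara: subject of the clause headed by 'believed'; c-commands the reflexive but lies outside its binding domain — cannot bind it (Principle A).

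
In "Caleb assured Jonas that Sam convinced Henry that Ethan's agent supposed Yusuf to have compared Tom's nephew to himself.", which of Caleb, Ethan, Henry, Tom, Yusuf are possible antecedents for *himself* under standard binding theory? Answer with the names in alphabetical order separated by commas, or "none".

*himself* is a reflexive; Principle A requires it to be bound within its binding domain — the clause headed by 'compared'.
— Caleb: subject of the matrix clause; c-commands the reflexive but lies outside its binding domain — cannot bind it (Principle A).
— Ethan: possessor inside the subject DP of the clause headed by 'supposed'; does not c-command the reflexive — cannot bind it (Principle A).
— Henry: object of the clause headed by 'convinced'; c-commands the reflexive but lies outside its binding domain — cannot bind it (Principle A).
— Tom: possessor inside the object DP of the clause headed by 'compared'; does not c-command the reflexive — cannot bind it (Principle A).
— Yusuf: subject of the clause headed by 'compared'; c-commands the reflexive within its binding domain — allowed (Principle A).

Yusuf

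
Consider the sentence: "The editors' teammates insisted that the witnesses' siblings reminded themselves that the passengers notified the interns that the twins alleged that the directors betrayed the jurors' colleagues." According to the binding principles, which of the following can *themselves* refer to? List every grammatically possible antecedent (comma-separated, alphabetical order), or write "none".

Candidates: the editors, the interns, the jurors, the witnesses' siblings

the witnesses' siblings

*themselves* is a reflexive; Principle A requires it to be bound within its binding domain — the clause headed by 'reminded'.
— the editors: possessor inside the subject DP of the matrix clause; does not c-command the reflexive — cannot bind it (Principle A).
— the interns: object of the clause headed by 'notified'; does not c-command the reflexive — cannot bind it (Principle A).
— the jurors: possessor inside the object DP of the clause headed by 'betrayed'; does not c-command the reflexive — cannot bind it (Principle A).
— the witnesses' siblings: subject of the clause headed by 'reminded'; c-commands the reflexive within its binding domain — allowed (Principle A).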